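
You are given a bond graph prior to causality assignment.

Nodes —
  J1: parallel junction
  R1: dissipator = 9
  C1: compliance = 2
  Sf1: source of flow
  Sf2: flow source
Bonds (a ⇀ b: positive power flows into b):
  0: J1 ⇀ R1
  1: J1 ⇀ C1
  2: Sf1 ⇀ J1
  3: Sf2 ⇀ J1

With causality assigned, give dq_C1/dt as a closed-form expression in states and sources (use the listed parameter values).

dq_C1/dt = F_Sf1 + F_Sf2 - q_C1/18

β2 stroke at Sf1  (source Sf1 imposes f)
β3 stroke at Sf2  (Sf2: flow source, stroke at near end)
β1 stroke at J1  (prefer integral on C1)
β0 stroke at R1  (common-e at J1 fixed by 1)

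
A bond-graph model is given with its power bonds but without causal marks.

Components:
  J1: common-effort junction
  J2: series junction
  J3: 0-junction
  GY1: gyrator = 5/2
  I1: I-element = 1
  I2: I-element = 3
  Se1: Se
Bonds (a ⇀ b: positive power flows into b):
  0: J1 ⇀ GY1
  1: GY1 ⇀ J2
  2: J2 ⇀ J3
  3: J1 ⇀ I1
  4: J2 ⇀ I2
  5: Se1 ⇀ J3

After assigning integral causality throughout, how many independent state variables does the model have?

2  (I1, I2 all integral)

b5 stroke at J3  (source Se1 imposes e)
b2 stroke at J2  (J3: bond 5 brought effort, rest push out)
b3 stroke at I1  (I1: I, integral causality)
b0 stroke at J1  (closing 0-jn rule on J1)
b1 stroke at J2  (GY GY1: same side as bond 0)
b4 stroke at I2  (closing 1-jn rule on J2)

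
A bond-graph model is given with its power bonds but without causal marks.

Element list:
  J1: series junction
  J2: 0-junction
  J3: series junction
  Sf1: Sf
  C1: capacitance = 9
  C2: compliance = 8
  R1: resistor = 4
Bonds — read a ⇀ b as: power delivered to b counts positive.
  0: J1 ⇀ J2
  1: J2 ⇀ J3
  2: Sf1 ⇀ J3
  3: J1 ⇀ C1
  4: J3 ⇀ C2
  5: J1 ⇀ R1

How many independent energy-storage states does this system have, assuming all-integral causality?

bond 2 stroke at Sf1  (source Sf1 imposes f)
bond 1 stroke at J3  (J3 flow already set via bond 2)
bond 4 stroke at J3  (J3: bond 2 brought flow, rest push out)
bond 0 stroke at J2  (J2 needs exactly one e-in)
bond 3 stroke at J1  (J1 flow already set via bond 0)
bond 5 stroke at J1  (J1 flow already set via bond 0)

2  (C1, C2 all integral)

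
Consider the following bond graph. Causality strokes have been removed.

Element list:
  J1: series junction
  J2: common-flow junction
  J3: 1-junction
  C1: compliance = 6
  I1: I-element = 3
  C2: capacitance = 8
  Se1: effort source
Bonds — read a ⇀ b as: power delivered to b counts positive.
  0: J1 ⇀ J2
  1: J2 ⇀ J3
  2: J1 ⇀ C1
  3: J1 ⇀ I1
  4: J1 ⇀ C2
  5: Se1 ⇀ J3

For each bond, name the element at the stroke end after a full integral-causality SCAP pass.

β0 stroke→J1
β1 stroke→J2
β2 stroke→J1
β3 stroke→I1
β4 stroke→J1
β5 stroke→J3

bond 5 →J3  (source Se1 imposes e)
bond 1 →J2  (J3: last free bond brings flow in)
bond 0 →J1  (closing 1-jn rule on J2)
bond 2 →J1  (C1 integral (e out))
bond 3 →I1  (I1: I, integral causality)
bond 4 →J1  (J1 flow already set via bond 3)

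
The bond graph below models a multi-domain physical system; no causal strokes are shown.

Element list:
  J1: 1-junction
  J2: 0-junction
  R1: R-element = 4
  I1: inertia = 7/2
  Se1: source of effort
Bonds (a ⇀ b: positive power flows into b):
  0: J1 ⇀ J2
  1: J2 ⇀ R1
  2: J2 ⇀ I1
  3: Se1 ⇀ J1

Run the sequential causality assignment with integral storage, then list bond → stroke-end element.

bond 3 →J1  (Se1: effort source, stroke at far end)
bond 0 →J2  (J1: last free bond brings flow in)
bond 1 →R1  (common-e at J2 fixed by 0)
bond 2 →I1  (J2 effort already set via bond 0)

b0 →J2
b1 →R1
b2 →I1
b3 →J1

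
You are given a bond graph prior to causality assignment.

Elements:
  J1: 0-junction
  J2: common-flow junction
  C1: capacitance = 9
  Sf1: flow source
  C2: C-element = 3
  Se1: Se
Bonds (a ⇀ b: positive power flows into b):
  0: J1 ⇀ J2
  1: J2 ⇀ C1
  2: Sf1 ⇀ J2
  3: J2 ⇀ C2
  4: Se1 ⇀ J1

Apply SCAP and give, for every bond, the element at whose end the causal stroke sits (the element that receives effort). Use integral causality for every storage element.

b0 |J2
b1 |J2
b2 |Sf1
b3 |J2
b4 |J1

β2 stroke at Sf1  (source Sf1 imposes f)
β4 stroke at J1  (Se1 (Se) sets effort on bond)
β0 stroke at J2  (J1: bond 4 brought effort, rest push out)
β1 stroke at J2  (J2 flow already set via bond 2)
β3 stroke at J2  (common-f at J2 fixed by 2)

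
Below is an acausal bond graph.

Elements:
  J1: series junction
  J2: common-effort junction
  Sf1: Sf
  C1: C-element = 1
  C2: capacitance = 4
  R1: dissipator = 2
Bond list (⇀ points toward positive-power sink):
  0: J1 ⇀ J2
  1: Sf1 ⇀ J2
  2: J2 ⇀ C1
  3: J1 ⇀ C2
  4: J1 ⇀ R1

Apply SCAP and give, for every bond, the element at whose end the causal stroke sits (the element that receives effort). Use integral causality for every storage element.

b1 stroke at Sf1  (Sf1 fixes flow; stroke at Sf1)
b2 stroke at J2  (C1: C, integral causality)
b0 stroke at J1  (0-jn J2 has e-setter on 2)
b3 stroke at J1  (prefer integral on C2)
b4 stroke at R1  (J1: last free bond brings flow in)

#0 |J1
#1 |Sf1
#2 |J2
#3 |J1
#4 |R1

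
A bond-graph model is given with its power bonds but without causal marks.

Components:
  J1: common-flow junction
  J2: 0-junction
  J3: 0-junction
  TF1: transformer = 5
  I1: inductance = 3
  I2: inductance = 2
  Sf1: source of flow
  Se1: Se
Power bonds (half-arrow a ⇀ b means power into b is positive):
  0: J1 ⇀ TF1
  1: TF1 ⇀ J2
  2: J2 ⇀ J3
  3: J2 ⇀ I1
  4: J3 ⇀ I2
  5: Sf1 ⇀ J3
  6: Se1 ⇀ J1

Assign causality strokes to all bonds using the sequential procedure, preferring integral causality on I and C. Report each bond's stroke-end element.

b0 →TF1
b1 →J2
b2 →J3
b3 →I1
b4 →I2
b5 →Sf1
b6 →J1

#5 |Sf1  (Sf1 (Sf) sets flow on bond)
#6 |J1  (source Se1 imposes e)
#0 |TF1  (J1 needs exactly one f-in)
#1 |J2  (through TF1, causality passes straight; one stroke at TF1)
#2 |J3  (0-jn J2 has e-setter on 1)
#3 |I1  (J2 effort already set via bond 1)
#4 |I2  (0-jn J3 has e-setter on 2)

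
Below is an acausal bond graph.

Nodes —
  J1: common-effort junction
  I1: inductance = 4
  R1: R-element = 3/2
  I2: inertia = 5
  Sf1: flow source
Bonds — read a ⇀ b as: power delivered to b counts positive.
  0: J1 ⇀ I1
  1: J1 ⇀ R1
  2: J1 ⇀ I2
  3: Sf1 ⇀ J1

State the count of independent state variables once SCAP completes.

bond 3 stroke at Sf1  (Sf1 fixes flow; stroke at Sf1)
bond 0 stroke at I1  (I1 outputs flow p/I1)
bond 2 stroke at I2  (prefer integral on I2)
bond 1 stroke at J1  (J1 needs exactly one e-in)

2  (I1, I2 all integral)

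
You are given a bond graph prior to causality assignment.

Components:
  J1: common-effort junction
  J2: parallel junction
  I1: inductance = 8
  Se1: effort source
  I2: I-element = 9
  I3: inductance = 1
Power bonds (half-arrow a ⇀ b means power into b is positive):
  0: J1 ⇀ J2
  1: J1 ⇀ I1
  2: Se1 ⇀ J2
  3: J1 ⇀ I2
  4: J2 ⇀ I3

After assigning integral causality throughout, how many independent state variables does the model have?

#2 →J2  (Se1 (Se) sets effort on bond)
#0 →J1  (0-jn J2 has e-setter on 2)
#4 →I3  (J2 effort already set via bond 2)
#1 →I1  (J1 effort already set via bond 0)
#3 →I2  (common-e at J1 fixed by 0)

3  (I1, I2, I3 all integral)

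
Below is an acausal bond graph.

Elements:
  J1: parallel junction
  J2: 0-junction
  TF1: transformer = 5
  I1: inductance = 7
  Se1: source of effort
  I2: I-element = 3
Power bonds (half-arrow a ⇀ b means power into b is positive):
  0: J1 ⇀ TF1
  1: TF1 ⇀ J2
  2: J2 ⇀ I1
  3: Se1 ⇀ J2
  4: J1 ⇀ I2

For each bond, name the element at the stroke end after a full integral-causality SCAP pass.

bond 0 |J1
bond 1 |TF1
bond 2 |I1
bond 3 |J2
bond 4 |I2

b3 |J2  (source Se1 imposes e)
b1 |TF1  (0-jn J2 has e-setter on 3)
b2 |I1  (common-e at J2 fixed by 3)
b0 |J1  (TF1: transformer flips bond 1)
b4 |I2  (common-e at J1 fixed by 0)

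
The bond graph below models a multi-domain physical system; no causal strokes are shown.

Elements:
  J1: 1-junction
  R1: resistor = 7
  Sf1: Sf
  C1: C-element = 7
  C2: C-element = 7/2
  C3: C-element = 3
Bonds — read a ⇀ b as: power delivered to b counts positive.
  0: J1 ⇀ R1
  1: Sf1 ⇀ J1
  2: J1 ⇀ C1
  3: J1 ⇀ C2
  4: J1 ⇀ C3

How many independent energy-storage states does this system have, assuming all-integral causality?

3  (C1, C2, C3 all integral)

#1 stroke at Sf1  (Sf1: flow source, stroke at near end)
#0 stroke at J1  (1-jn J1 has f-setter on 1)
#2 stroke at J1  (J1 flow already set via bond 1)
#3 stroke at J1  (J1: bond 1 brought flow, rest push out)
#4 stroke at J1  (J1 flow already set via bond 1)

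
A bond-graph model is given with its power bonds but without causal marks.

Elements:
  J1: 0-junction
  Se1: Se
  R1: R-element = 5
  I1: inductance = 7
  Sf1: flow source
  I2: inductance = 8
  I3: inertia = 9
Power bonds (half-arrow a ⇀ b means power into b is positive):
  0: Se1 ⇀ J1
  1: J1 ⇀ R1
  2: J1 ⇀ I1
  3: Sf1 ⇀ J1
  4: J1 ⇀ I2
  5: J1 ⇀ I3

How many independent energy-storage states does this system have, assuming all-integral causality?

b0 →J1  (Se1 (Se) sets effort on bond)
b3 →Sf1  (Sf1: flow source, stroke at near end)
b1 →R1  (J1 effort already set via bond 0)
b2 →I1  (common-e at J1 fixed by 0)
b4 →I2  (common-e at J1 fixed by 0)
b5 →I3  (0-jn J1 has e-setter on 0)

3  (I1, I2, I3 all integral)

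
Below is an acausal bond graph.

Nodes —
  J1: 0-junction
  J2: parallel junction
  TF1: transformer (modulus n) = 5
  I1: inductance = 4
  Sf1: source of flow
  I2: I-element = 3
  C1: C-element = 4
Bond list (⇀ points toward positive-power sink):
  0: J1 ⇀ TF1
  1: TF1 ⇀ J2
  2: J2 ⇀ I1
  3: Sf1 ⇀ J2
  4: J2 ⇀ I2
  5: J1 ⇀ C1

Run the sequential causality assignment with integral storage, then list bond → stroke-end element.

#3 stroke at Sf1  (source Sf1 imposes f)
#2 stroke at I1  (prefer integral on I1)
#4 stroke at I2  (I2: I, integral causality)
#1 stroke at J2  (closing 0-jn rule on J2)
#0 stroke at TF1  (TF1 one-in-one-out from 1)
#5 stroke at J1  (J1: last free bond brings effort in)

b0 stroke at TF1
b1 stroke at J2
b2 stroke at I1
b3 stroke at Sf1
b4 stroke at I2
b5 stroke at J1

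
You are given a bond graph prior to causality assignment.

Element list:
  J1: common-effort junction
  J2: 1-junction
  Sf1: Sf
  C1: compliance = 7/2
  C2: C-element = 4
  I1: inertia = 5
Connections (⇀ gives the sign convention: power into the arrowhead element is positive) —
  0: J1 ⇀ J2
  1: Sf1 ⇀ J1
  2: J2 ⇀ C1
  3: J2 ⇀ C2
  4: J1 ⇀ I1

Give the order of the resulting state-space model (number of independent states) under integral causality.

3  (C1, C2, I1 all integral)

β1 |Sf1  (Sf1 (Sf) sets flow on bond)
β2 |J2  (C1: C, integral causality)
β3 |J2  (prefer integral on C2)
β0 |J1  (closing 1-jn rule on J2)
β4 |I1  (0-jn J1 has e-setter on 0)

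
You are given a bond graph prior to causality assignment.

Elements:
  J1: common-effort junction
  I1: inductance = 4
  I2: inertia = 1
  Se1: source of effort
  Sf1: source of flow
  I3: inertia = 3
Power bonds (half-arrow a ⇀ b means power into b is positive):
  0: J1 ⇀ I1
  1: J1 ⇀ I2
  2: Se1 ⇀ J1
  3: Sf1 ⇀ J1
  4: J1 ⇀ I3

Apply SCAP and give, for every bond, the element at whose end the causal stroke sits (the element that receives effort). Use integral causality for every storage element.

bond 2 stroke→J1  (Se1 (Se) sets effort on bond)
bond 3 stroke→Sf1  (Sf1 (Sf) sets flow on bond)
bond 0 stroke→I1  (J1 effort already set via bond 2)
bond 1 stroke→I2  (J1 effort already set via bond 2)
bond 4 stroke→I3  (J1 effort already set via bond 2)

β0 stroke→I1
β1 stroke→I2
β2 stroke→J1
β3 stroke→Sf1
β4 stroke→I3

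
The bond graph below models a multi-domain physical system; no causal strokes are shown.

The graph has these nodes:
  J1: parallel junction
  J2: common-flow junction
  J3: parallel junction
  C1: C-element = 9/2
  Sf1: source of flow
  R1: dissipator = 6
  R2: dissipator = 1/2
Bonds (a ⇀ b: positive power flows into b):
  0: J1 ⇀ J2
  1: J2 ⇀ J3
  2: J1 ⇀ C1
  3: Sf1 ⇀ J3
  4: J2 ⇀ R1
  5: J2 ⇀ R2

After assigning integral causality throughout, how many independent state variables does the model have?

#3 →Sf1  (source Sf1 imposes f)
#1 →J3  (only one effort-in slot at J3)
#0 →J2  (J2 flow already set via bond 1)
#4 →J2  (1-jn J2 has f-setter on 1)
#5 →J2  (common-f at J2 fixed by 1)
#2 →J1  (only one effort-in slot at J1)

1  (C1 all integral)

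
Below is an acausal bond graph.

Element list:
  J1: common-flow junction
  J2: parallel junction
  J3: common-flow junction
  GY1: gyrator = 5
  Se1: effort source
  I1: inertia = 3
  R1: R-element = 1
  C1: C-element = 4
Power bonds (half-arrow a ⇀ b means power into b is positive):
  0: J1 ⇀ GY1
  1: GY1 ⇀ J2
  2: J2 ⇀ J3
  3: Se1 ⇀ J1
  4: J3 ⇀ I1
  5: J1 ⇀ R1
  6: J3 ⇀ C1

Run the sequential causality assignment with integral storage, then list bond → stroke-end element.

bond 3 stroke→J1  (Se1 (Se) sets effort on bond)
bond 4 stroke→I1  (I1 integral (f out))
bond 2 stroke→J3  (J3: bond 4 brought flow, rest push out)
bond 6 stroke→J3  (J3: bond 4 brought flow, rest push out)
bond 1 stroke→J2  (J2 needs exactly one e-in)
bond 0 stroke→J1  (GY1: gyrator matches bond 1)
bond 5 stroke→R1  (J1: last free bond brings flow in)

#0 stroke→J1
#1 stroke→J2
#2 stroke→J3
#3 stroke→J1
#4 stroke→I1
#5 stroke→R1
#6 stroke→J3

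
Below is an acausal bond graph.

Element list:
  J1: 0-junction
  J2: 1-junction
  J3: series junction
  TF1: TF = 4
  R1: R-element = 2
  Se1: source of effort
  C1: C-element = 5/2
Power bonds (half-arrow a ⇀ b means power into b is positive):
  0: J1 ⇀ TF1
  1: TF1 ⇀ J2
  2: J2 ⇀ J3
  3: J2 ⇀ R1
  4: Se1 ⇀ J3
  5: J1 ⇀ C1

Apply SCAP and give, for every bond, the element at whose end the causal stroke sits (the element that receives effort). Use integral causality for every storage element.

b4 |J3  (Se1: effort source, stroke at far end)
b2 |J2  (only one flow-in slot at J3)
b5 |J1  (C1 outputs effort q/C1)
b0 |TF1  (J1: bond 5 brought effort, rest push out)
b1 |J2  (through TF1, causality passes straight; one stroke at TF1)
b3 |R1  (J2: last free bond brings flow in)

β0 stroke→TF1
β1 stroke→J2
β2 stroke→J2
β3 stroke→R1
β4 stroke→J3
β5 stroke→J1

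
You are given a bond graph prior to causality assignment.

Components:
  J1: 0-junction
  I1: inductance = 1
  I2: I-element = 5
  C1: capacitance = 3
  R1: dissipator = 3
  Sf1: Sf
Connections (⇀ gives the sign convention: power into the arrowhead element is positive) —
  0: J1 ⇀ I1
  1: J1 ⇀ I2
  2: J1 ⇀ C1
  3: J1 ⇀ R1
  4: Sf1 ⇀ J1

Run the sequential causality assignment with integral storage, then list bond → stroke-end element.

β0 stroke→I1
β1 stroke→I2
β2 stroke→J1
β3 stroke→R1
β4 stroke→Sf1

#4 →Sf1  (Sf1: flow source, stroke at near end)
#0 →I1  (I1 integral (f out))
#1 →I2  (I2 outputs flow p/I2)
#2 →J1  (C1 integral (e out))
#3 →R1  (0-jn J1 has e-setter on 2)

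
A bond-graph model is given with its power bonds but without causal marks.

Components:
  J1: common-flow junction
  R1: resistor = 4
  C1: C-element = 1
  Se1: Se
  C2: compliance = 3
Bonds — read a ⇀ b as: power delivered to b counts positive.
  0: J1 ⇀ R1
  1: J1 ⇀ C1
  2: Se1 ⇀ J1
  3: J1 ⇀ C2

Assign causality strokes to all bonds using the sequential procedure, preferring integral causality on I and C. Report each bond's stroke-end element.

bond 2 |J1  (Se1 (Se) sets effort on bond)
bond 1 |J1  (prefer integral on C1)
bond 3 |J1  (C2: C, integral causality)
bond 0 |R1  (closing 1-jn rule on J1)

β0 stroke→R1
β1 stroke→J1
β2 stroke→J1
β3 stroke→J1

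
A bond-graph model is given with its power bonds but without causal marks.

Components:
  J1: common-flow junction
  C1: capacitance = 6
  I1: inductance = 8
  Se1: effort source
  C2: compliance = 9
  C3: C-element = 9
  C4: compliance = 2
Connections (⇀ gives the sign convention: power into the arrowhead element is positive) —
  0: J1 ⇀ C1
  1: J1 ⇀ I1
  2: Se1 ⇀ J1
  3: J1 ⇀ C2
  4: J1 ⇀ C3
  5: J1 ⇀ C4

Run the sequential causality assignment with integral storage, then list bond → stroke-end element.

#2 stroke at J1  (source Se1 imposes e)
#0 stroke at J1  (prefer integral on C1)
#1 stroke at I1  (I1: I, integral causality)
#3 stroke at J1  (J1 flow already set via bond 1)
#4 stroke at J1  (1-jn J1 has f-setter on 1)
#5 stroke at J1  (1-jn J1 has f-setter on 1)

β0 →J1
β1 →I1
β2 →J1
β3 →J1
β4 →J1
β5 →J1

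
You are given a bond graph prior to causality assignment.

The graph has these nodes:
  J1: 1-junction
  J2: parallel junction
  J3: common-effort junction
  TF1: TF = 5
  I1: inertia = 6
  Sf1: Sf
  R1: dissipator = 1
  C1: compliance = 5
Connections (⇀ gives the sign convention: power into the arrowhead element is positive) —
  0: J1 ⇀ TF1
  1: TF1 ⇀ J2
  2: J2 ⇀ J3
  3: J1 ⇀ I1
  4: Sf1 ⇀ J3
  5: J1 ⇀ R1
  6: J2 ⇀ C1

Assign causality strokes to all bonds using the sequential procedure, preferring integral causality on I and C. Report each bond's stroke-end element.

bond 4 →Sf1  (Sf1 fixes flow; stroke at Sf1)
bond 2 →J3  (only one effort-in slot at J3)
bond 3 →I1  (I1: I, integral causality)
bond 0 →J1  (common-f at J1 fixed by 3)
bond 5 →J1  (1-jn J1 has f-setter on 3)
bond 1 →TF1  (through TF1, causality passes straight; one stroke at TF1)
bond 6 →J2  (only one effort-in slot at J2)

bond 0 |J1
bond 1 |TF1
bond 2 |J3
bond 3 |I1
bond 4 |Sf1
bond 5 |J1
bond 6 |J2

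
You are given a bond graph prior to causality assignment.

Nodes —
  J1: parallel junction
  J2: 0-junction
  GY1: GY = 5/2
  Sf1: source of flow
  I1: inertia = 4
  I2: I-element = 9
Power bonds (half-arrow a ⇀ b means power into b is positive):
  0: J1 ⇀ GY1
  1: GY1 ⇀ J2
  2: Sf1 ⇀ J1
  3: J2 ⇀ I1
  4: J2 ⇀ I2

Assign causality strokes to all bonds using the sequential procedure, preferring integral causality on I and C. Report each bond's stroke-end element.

β2 →Sf1  (Sf1 (Sf) sets flow on bond)
β0 →J1  (closing 0-jn rule on J1)
β1 →J2  (GY GY1: same side as bond 0)
β3 →I1  (common-e at J2 fixed by 1)
β4 →I2  (0-jn J2 has e-setter on 1)

b0 |J1
b1 |J2
b2 |Sf1
b3 |I1
b4 |I2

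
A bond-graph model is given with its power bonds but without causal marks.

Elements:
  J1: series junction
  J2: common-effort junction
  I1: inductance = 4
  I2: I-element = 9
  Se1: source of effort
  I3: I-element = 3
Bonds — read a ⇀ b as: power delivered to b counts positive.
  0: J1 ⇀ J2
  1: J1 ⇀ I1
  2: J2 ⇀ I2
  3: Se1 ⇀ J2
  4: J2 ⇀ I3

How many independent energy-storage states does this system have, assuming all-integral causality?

b3 |J2  (Se1 (Se) sets effort on bond)
b0 |J1  (0-jn J2 has e-setter on 3)
b2 |I2  (J2 effort already set via bond 3)
b4 |I3  (0-jn J2 has e-setter on 3)
b1 |I1  (J1: last free bond brings flow in)

3  (I1, I2, I3 all integral)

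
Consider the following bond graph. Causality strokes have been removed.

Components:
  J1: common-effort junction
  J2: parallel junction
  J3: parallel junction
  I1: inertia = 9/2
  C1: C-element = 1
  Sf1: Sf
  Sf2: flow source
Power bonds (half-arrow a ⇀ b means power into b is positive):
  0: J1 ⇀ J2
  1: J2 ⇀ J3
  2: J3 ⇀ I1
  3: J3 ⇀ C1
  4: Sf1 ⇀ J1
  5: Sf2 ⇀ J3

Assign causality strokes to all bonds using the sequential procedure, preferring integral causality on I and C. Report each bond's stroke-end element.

b0 stroke at J1
b1 stroke at J2
b2 stroke at I1
b3 stroke at J3
b4 stroke at Sf1
b5 stroke at Sf2

#4 stroke at Sf1  (source Sf1 imposes f)
#5 stroke at Sf2  (Sf2 fixes flow; stroke at Sf2)
#0 stroke at J1  (J1 needs exactly one e-in)
#1 stroke at J2  (J2 needs exactly one e-in)
#2 stroke at I1  (I1: I, integral causality)
#3 stroke at J3  (J3 needs exactly one e-in)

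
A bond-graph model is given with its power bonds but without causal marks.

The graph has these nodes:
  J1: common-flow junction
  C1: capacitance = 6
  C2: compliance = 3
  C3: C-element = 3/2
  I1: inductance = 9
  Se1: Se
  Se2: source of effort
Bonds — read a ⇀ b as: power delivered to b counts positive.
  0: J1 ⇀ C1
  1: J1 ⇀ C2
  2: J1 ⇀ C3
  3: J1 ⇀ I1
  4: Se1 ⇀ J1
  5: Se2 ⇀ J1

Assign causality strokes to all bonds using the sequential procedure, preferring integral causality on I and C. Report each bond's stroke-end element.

b4 →J1  (Se1 (Se) sets effort on bond)
b5 →J1  (Se2 (Se) sets effort on bond)
b0 →J1  (C1: C, integral causality)
b1 →J1  (C2 integral (e out))
b2 →J1  (C3 integral (e out))
b3 →I1  (only one flow-in slot at J1)

#0 stroke at J1
#1 stroke at J1
#2 stroke at J1
#3 stroke at I1
#4 stroke at J1
#5 stroke at J1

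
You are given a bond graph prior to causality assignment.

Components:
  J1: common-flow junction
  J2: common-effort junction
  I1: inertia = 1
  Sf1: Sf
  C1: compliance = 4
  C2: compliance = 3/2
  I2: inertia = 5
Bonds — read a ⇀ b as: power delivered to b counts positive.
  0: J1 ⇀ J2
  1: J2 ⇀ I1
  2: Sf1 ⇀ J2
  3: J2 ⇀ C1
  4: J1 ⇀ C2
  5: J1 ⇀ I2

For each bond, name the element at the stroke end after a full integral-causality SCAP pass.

β2 stroke at Sf1  (source Sf1 imposes f)
β1 stroke at I1  (I1: I, integral causality)
β3 stroke at J2  (C1 outputs effort q/C1)
β0 stroke at J1  (J2: bond 3 brought effort, rest push out)
β4 stroke at J1  (C2 integral (e out))
β5 stroke at I2  (J1: last free bond brings flow in)

bond 0 →J1
bond 1 →I1
bond 2 →Sf1
bond 3 →J2
bond 4 →J1
bond 5 →I2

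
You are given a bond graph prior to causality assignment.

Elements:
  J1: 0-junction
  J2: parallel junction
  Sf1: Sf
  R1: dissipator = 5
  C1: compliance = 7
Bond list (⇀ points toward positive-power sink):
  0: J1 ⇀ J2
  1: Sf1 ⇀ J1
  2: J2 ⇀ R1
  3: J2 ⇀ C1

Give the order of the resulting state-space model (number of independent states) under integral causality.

#1 stroke→Sf1  (Sf1 fixes flow; stroke at Sf1)
#0 stroke→J1  (J1 needs exactly one e-in)
#3 stroke→J2  (C1 outputs effort q/C1)
#2 stroke→R1  (common-e at J2 fixed by 3)

1  (C1 all integral)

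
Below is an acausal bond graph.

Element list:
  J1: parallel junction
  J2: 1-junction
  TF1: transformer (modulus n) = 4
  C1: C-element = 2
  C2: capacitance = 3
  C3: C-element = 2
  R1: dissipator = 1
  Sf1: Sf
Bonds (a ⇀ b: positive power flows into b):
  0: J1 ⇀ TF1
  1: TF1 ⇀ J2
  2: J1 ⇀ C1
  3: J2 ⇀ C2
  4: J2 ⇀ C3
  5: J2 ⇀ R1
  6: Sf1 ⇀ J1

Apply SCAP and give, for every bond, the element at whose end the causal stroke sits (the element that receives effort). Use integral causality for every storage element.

bond 0 stroke at TF1
bond 1 stroke at J2
bond 2 stroke at J1
bond 3 stroke at J2
bond 4 stroke at J2
bond 5 stroke at R1
bond 6 stroke at Sf1

b6 stroke→Sf1  (Sf1 (Sf) sets flow on bond)
b2 stroke→J1  (C1 outputs effort q/C1)
b0 stroke→TF1  (0-jn J1 has e-setter on 2)
b1 stroke→J2  (TF1 one-in-one-out from 0)
b3 stroke→J2  (C2 outputs effort q/C2)
b4 stroke→J2  (C3: C, integral causality)
b5 stroke→R1  (J2 needs exactly one f-in)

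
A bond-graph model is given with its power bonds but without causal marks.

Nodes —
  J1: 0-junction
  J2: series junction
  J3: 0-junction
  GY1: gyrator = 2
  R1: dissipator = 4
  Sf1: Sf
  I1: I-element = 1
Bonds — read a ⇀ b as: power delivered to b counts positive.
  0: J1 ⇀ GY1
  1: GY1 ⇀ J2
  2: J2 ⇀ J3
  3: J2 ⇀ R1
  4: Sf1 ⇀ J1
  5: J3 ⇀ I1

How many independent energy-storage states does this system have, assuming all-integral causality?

β4 →Sf1  (Sf1 fixes flow; stroke at Sf1)
β0 →J1  (only one effort-in slot at J1)
β1 →J2  (GY1: gyrator matches bond 0)
β5 →I1  (I1: I, integral causality)
β2 →J3  (J3: last free bond brings effort in)
β3 →J2  (common-f at J2 fixed by 2)

1  (I1 all integral)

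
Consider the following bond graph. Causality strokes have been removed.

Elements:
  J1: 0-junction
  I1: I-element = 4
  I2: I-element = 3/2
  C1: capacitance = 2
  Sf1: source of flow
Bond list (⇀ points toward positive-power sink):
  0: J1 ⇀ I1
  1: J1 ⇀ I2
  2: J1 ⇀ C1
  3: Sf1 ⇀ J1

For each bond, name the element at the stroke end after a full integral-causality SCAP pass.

#3 stroke→Sf1  (Sf1 fixes flow; stroke at Sf1)
#0 stroke→I1  (prefer integral on I1)
#1 stroke→I2  (prefer integral on I2)
#2 stroke→J1  (J1: last free bond brings effort in)

bond 0 stroke→I1
bond 1 stroke→I2
bond 2 stroke→J1
bond 3 stroke→Sf1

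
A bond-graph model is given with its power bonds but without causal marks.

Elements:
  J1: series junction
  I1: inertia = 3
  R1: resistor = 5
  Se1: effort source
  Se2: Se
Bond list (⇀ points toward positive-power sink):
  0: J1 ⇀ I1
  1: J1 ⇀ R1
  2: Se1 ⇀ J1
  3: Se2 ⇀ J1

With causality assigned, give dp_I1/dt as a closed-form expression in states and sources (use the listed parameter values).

#2 |J1  (Se1: effort source, stroke at far end)
#3 |J1  (Se2 (Se) sets effort on bond)
#0 |I1  (prefer integral on I1)
#1 |J1  (J1 flow already set via bond 0)

dp_I1/dt = E_Se1 + E_Se2 - 5*p_I1/3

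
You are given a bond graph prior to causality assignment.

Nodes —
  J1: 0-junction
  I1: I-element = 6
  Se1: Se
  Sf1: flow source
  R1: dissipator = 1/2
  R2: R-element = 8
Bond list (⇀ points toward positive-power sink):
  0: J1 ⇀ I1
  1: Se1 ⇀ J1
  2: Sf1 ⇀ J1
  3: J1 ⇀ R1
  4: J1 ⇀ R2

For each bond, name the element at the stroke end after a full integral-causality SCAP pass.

bond 0 stroke→I1
bond 1 stroke→J1
bond 2 stroke→Sf1
bond 3 stroke→R1
bond 4 stroke→R2

β1 stroke→J1  (Se1: effort source, stroke at far end)
β2 stroke→Sf1  (source Sf1 imposes f)
β0 stroke→I1  (J1: bond 1 brought effort, rest push out)
β3 stroke→R1  (0-jn J1 has e-setter on 1)
β4 stroke→R2  (J1 effort already set via bond 1)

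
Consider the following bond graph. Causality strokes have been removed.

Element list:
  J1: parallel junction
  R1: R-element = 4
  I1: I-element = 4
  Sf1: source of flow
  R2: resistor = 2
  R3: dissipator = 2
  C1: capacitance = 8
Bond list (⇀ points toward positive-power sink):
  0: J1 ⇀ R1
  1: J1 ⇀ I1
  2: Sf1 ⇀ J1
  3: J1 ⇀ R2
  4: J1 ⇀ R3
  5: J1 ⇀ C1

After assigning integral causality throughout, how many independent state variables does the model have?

bond 2 stroke at Sf1  (Sf1 fixes flow; stroke at Sf1)
bond 1 stroke at I1  (prefer integral on I1)
bond 5 stroke at J1  (C1 integral (e out))
bond 0 stroke at R1  (common-e at J1 fixed by 5)
bond 3 stroke at R2  (J1: bond 5 brought effort, rest push out)
bond 4 stroke at R3  (common-e at J1 fixed by 5)

2  (C1, I1 all integral)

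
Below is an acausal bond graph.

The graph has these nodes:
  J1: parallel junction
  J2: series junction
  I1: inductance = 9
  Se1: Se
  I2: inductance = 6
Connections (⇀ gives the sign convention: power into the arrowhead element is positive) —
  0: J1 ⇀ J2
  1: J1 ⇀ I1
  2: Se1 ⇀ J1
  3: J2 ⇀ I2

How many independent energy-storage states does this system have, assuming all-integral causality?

2  (I1, I2 all integral)

b2 stroke at J1  (source Se1 imposes e)
b0 stroke at J2  (J1 effort already set via bond 2)
b1 stroke at I1  (0-jn J1 has e-setter on 2)
b3 stroke at I2  (J2 needs exactly one f-in)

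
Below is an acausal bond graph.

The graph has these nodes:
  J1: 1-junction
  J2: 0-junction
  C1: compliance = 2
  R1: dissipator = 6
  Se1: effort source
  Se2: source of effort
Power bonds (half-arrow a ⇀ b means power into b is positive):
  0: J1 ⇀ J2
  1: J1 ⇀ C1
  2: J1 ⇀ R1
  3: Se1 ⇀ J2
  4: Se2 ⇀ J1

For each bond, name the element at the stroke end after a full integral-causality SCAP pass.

bond 3 |J2  (Se1: effort source, stroke at far end)
bond 4 |J1  (Se2 (Se) sets effort on bond)
bond 0 |J1  (J2: bond 3 brought effort, rest push out)
bond 1 |J1  (C1 integral (e out))
bond 2 |R1  (J1 needs exactly one f-in)

b0 |J1
b1 |J1
b2 |R1
b3 |J2
b4 |J1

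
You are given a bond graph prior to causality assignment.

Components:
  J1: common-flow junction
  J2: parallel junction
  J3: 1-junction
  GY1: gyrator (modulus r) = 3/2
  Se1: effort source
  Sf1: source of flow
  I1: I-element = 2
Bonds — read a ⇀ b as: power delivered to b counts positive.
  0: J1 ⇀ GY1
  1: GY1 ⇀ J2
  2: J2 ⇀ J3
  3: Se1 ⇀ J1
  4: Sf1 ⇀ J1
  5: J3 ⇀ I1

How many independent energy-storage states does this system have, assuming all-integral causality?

1  (I1 all integral)

β3 stroke at J1  (Se1: effort source, stroke at far end)
β4 stroke at Sf1  (Sf1: flow source, stroke at near end)
β0 stroke at J1  (common-f at J1 fixed by 4)
β1 stroke at J2  (GY1 both-in/both-out from 0)
β2 stroke at J3  (J2 effort already set via bond 1)
β5 stroke at I1  (closing 1-jn rule on J3)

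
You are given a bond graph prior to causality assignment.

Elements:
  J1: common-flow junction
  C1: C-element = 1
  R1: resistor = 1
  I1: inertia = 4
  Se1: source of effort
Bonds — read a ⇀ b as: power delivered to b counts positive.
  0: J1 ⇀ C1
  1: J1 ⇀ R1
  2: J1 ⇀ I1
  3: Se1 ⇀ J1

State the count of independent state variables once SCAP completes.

2  (C1, I1 all integral)

β3 |J1  (Se1 fixes effort; stroke away)
β0 |J1  (C1 outputs effort q/C1)
β2 |I1  (I1 integral (f out))
β1 |J1  (1-jn J1 has f-setter on 2)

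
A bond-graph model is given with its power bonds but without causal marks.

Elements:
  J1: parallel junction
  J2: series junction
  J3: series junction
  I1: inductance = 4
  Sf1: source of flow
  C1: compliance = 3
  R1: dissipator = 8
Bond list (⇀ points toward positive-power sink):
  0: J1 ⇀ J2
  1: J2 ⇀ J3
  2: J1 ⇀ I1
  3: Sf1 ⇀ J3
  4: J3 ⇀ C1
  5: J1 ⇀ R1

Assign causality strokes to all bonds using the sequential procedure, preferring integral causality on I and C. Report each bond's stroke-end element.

bond 0 |J2
bond 1 |J3
bond 2 |I1
bond 3 |Sf1
bond 4 |J3
bond 5 |J1

#3 stroke at Sf1  (Sf1 (Sf) sets flow on bond)
#1 stroke at J3  (1-jn J3 has f-setter on 3)
#4 stroke at J3  (common-f at J3 fixed by 3)
#0 stroke at J2  (J2 flow already set via bond 1)
#2 stroke at I1  (I1 outputs flow p/I1)
#5 stroke at J1  (only one effort-in slot at J1)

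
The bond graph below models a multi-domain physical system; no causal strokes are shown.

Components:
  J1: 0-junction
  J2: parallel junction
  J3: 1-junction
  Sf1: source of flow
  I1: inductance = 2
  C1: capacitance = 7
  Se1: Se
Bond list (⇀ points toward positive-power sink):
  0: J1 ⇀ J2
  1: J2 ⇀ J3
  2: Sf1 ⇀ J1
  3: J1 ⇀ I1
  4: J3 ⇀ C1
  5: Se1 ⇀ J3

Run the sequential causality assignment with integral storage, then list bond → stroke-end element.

b0 |J1
b1 |J2
b2 |Sf1
b3 |I1
b4 |J3
b5 |J3

β2 →Sf1  (source Sf1 imposes f)
β5 →J3  (Se1 (Se) sets effort on bond)
β3 →I1  (I1: I, integral causality)
β0 →J1  (J1 needs exactly one e-in)
β1 →J2  (only one effort-in slot at J2)
β4 →J3  (J3 flow already set via bond 1)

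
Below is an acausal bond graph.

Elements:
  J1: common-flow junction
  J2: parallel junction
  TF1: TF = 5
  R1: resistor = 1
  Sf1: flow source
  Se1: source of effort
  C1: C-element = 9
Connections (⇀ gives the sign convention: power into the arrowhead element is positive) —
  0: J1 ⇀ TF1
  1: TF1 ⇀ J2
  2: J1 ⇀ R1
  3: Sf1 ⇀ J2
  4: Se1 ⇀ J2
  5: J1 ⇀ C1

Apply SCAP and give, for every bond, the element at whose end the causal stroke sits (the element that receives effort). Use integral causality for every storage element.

#0 stroke at J1
#1 stroke at TF1
#2 stroke at R1
#3 stroke at Sf1
#4 stroke at J2
#5 stroke at J1

#3 →Sf1  (source Sf1 imposes f)
#4 →J2  (Se1 fixes effort; stroke away)
#1 →TF1  (J2 effort already set via bond 4)
#0 →J1  (TF TF1: opposite of bond 1)
#5 →J1  (C1 outputs effort q/C1)
#2 →R1  (closing 1-jn rule on J1)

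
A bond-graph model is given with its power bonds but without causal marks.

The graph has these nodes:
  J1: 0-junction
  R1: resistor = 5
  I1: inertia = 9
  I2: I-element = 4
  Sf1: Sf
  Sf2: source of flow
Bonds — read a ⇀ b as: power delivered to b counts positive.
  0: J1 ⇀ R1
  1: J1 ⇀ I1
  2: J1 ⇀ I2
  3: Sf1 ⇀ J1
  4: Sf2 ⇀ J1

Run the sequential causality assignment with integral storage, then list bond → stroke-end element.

b3 stroke→Sf1  (Sf1 fixes flow; stroke at Sf1)
b4 stroke→Sf2  (Sf2 (Sf) sets flow on bond)
b1 stroke→I1  (I1: I, integral causality)
b2 stroke→I2  (I2 outputs flow p/I2)
b0 stroke→J1  (only one effort-in slot at J1)

b0 stroke at J1
b1 stroke at I1
b2 stroke at I2
b3 stroke at Sf1
b4 stroke at Sf2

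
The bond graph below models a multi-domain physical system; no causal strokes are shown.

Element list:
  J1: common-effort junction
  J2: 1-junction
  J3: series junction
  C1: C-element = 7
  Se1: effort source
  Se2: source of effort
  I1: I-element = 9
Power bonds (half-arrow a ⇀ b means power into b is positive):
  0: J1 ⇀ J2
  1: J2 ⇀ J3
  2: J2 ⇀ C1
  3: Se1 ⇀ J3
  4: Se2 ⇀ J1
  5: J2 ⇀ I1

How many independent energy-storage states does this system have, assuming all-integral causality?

2  (C1, I1 all integral)

bond 3 |J3  (Se1 fixes effort; stroke away)
bond 4 |J1  (source Se2 imposes e)
bond 0 |J2  (J1 effort already set via bond 4)
bond 1 |J2  (J3: last free bond brings flow in)
bond 2 |J2  (prefer integral on C1)
bond 5 |I1  (J2 needs exactly one f-in)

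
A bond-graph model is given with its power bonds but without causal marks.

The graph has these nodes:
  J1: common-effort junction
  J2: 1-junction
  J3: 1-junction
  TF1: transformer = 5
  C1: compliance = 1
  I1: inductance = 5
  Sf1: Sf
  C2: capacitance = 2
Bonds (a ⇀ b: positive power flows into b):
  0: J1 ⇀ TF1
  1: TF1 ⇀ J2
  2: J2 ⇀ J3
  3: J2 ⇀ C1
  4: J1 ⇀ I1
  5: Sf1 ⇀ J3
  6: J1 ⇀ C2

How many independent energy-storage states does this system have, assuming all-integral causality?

3  (C1, C2, I1 all integral)

#5 stroke→Sf1  (Sf1 (Sf) sets flow on bond)
#2 stroke→J3  (1-jn J3 has f-setter on 5)
#1 stroke→J2  (J2 flow already set via bond 2)
#3 stroke→J2  (common-f at J2 fixed by 2)
#0 stroke→TF1  (TF1 one-in-one-out from 1)
#4 stroke→I1  (I1: I, integral causality)
#6 stroke→J1  (J1: last free bond brings effort in)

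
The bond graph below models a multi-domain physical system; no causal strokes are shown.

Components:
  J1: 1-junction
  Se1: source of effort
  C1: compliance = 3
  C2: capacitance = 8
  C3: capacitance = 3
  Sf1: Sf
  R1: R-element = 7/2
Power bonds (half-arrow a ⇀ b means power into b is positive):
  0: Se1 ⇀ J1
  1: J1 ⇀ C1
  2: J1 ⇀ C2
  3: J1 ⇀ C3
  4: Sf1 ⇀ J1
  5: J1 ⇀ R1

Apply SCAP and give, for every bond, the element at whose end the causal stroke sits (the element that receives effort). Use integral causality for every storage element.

#0 →J1
#1 →J1
#2 →J1
#3 →J1
#4 →Sf1
#5 →J1

b0 stroke→J1  (Se1 (Se) sets effort on bond)
b4 stroke→Sf1  (Sf1 (Sf) sets flow on bond)
b1 stroke→J1  (J1 flow already set via bond 4)
b2 stroke→J1  (1-jn J1 has f-setter on 4)
b3 stroke→J1  (J1: bond 4 brought flow, rest push out)
b5 stroke→J1  (1-jn J1 has f-setter on 4)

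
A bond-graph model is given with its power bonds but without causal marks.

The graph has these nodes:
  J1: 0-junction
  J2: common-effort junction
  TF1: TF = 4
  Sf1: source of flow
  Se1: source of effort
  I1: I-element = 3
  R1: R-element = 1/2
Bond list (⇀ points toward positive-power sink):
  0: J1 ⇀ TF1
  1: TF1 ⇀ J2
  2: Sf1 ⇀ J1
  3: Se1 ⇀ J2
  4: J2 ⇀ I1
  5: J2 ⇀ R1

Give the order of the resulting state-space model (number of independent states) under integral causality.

1  (I1 all integral)

#2 stroke→Sf1  (Sf1 (Sf) sets flow on bond)
#3 stroke→J2  (source Se1 imposes e)
#0 stroke→J1  (only one effort-in slot at J1)
#1 stroke→TF1  (0-jn J2 has e-setter on 3)
#4 stroke→I1  (common-e at J2 fixed by 3)
#5 stroke→R1  (J2 effort already set via bond 3)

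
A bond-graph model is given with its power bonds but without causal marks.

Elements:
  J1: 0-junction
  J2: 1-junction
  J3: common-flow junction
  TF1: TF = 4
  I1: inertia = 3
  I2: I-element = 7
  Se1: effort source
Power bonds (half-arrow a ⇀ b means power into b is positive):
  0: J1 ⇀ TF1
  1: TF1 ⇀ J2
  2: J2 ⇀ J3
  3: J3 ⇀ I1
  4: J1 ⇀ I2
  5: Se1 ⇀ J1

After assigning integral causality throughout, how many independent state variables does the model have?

2  (I1, I2 all integral)

β5 stroke→J1  (Se1: effort source, stroke at far end)
β0 stroke→TF1  (common-e at J1 fixed by 5)
β4 stroke→I2  (0-jn J1 has e-setter on 5)
β1 stroke→J2  (TF1 one-in-one-out from 0)
β2 stroke→J3  (only one flow-in slot at J2)
β3 stroke→I1  (J3: last free bond brings flow in)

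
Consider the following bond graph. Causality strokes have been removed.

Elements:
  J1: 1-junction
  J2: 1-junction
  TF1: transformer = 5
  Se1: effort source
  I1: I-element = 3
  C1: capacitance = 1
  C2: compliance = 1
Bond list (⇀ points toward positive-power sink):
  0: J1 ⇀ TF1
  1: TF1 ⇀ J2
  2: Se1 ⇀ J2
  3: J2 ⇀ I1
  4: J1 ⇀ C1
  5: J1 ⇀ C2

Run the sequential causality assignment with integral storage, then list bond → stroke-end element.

#0 →TF1
#1 →J2
#2 →J2
#3 →I1
#4 →J1
#5 →J1

#2 →J2  (source Se1 imposes e)
#3 →I1  (I1 outputs flow p/I1)
#1 →J2  (1-jn J2 has f-setter on 3)
#0 →TF1  (TF1: transformer flips bond 1)
#4 →J1  (1-jn J1 has f-setter on 0)
#5 →J1  (1-jn J1 has f-setter on 0)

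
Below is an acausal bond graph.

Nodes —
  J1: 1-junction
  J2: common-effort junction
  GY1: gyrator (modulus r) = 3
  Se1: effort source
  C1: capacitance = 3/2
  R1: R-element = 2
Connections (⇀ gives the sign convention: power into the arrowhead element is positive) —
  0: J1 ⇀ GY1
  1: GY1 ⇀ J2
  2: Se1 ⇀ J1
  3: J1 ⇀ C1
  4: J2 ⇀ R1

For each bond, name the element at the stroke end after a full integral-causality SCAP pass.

b0 →GY1
b1 →GY1
b2 →J1
b3 →J1
b4 →J2

b2 stroke→J1  (Se1: effort source, stroke at far end)
b3 stroke→J1  (C1 outputs effort q/C1)
b0 stroke→GY1  (J1 needs exactly one f-in)
b1 stroke→GY1  (through GY1, causality inverts; strokes same side of GY1)
b4 stroke→J2  (closing 0-jn rule on J2)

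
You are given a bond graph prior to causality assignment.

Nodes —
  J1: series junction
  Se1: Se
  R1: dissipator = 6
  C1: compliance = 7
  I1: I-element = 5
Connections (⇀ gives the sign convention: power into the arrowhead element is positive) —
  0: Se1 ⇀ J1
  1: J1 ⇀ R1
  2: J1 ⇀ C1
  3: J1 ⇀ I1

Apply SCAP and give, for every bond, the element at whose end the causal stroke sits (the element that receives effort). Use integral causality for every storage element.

β0 →J1  (Se1 (Se) sets effort on bond)
β2 →J1  (prefer integral on C1)
β3 →I1  (I1 integral (f out))
β1 →J1  (J1 flow already set via bond 3)

b0 |J1
b1 |J1
b2 |J1
b3 |I1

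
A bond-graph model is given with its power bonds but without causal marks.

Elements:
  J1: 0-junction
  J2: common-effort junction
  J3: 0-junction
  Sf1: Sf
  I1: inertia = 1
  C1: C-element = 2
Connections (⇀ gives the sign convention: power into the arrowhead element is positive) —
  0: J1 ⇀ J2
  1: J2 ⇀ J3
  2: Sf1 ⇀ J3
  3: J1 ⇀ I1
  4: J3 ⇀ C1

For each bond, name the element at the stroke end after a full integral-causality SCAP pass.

β0 →J1
β1 →J2
β2 →Sf1
β3 →I1
β4 →J3

β2 stroke at Sf1  (source Sf1 imposes f)
β3 stroke at I1  (prefer integral on I1)
β0 stroke at J1  (J1 needs exactly one e-in)
β1 stroke at J2  (J2: last free bond brings effort in)
β4 stroke at J3  (only one effort-in slot at J3)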